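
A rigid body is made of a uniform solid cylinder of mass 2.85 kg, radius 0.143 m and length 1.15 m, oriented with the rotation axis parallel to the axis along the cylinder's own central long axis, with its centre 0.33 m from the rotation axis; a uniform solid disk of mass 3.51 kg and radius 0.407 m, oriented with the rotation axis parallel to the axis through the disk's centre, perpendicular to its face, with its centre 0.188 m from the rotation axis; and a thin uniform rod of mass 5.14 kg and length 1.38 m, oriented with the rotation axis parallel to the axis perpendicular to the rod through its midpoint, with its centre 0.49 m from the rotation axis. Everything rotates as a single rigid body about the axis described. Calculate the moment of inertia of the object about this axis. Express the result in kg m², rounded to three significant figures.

Solid cylinder: I_cm = (1/2)MR² = (1/2)(2.85)(0.143)² = 0.02914 kg m²; centre at d = 0.33 m, so I = I_cm + Md² gives I = 0.02914 + (2.85)(0.33)² = 0.3395 kg m².
Solid disk: I_cm = (1/2)MR² = (1/2)(3.51)(0.407)² = 0.29071 kg m²; centre at d = 0.188 m, so I = I_cm + Md² gives I = 0.29071 + (3.51)(0.188)² = 0.41477 kg m².
Thin rod: I_cm = (1/12)ML² = (1/12)(5.14)(1.38)² = 0.81572 kg m²; centre at d = 0.49 m, so I = I_cm + Md² gives I = 0.81572 + (5.14)(0.49)² = 2.0498 kg m².
Total I = 0.3395 + 0.41477 + 2.0498 = 2.8041 kg m².

2.80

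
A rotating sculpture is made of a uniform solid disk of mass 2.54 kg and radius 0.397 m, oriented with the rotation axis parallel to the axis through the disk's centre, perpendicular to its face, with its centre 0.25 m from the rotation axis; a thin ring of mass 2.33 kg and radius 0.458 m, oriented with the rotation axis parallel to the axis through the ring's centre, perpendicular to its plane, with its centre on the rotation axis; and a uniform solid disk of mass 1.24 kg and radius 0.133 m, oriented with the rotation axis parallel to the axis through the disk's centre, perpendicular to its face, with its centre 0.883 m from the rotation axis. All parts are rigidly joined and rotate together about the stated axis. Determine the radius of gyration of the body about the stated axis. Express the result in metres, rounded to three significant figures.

Solid disk: I_cm = (1/2)MR² = (1/2)(2.54)(0.397)² = 0.20016 kg·m²; centre at d = 0.25 m, so I = I_cm + Md² gives I = 0.20016 + (2.54)(0.25)² = 0.35891 kg·m².
Thin ring: I_cm = MR² = (2.33)(0.458)² = 0.48875 kg·m²; axis through the centre, so I = 0.48875 kg·m².
Solid disk: I_cm = (1/2)MR² = (1/2)(1.24)(0.133)² = 0.010967 kg·m²; centre at d = 0.883 m, so I = I_cm + Md² gives I = 0.010967 + (1.24)(0.883)² = 0.97778 kg·m².
Total I = 1.8254 kg·m²; total mass M = 6.11 kg.
k = √(I/M) = √(1.8254/6.11) = 0.54659 m.

0.547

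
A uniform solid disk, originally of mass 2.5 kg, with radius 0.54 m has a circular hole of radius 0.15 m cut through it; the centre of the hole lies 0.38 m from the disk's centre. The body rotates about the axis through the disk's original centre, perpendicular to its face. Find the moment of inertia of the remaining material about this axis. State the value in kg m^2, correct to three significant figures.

Unpierced body about its centre: I₀ = (1/2)MR² = (1/2)(2.5)(0.54)² = 0.3645 kg m^2.
The removed disk has mass m = M·(r/R)² = (2.5)(0.15/0.54)² = 0.1929 kg (same uniform areal density).
Its moment of inertia about the rotation axis (parallel-axis theorem): I_hole = (1/2)mr² + md² = (1/2)(0.1929)(0.15)² + (0.1929)(0.38)² = 0.030025 kg m^2.
Treating the hole as negative mass, I = I₀ − I_hole = 0.3645 − 0.030025 = 0.33447 kg m^2.

0.334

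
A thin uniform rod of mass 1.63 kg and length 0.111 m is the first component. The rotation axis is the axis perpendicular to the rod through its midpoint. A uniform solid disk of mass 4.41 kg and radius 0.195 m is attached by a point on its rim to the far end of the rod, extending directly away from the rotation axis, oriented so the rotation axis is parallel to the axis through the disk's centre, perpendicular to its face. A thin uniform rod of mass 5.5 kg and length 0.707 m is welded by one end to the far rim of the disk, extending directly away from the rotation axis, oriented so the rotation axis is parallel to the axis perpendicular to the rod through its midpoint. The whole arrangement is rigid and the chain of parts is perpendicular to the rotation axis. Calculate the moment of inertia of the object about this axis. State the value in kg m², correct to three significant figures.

Thin rod: I_cm = (1/12)ML² = (1/12)(1.63)(0.111)² = 0.0016736 kg m²; axis through the centre, so I = 0.0016736 kg m².
Solid disk: I_cm = (1/2)MR² = (1/2)(4.41)(0.195)² = 0.083845 kg m²; centre at d = 0.0555 + 0.195 = 0.2505 m, so the parallel axis theorem gives I = 0.083845 + (4.41)(0.2505)² = 0.36057 kg m².
Thin rod: I_cm = (1/12)ML² = (1/12)(5.5)(0.707)² = 0.2291 kg m²; centre at d = 0.0555 + 0.195 + 0.195 + 0.3535 = 0.799 m, so the parallel axis theorem gives I = 0.2291 + (5.5)(0.799)² = 3.7403 kg m².
Total I = 0.0016736 + 0.36057 + 3.7403 = 4.1026 kg m².

4.10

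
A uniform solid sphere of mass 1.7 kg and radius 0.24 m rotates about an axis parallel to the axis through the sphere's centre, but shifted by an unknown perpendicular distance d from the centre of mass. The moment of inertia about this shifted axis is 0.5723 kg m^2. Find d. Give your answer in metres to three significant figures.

0.560

About the centre-of-mass axis, I_cm = (2/5)MR² = (2/5)(1.7)(0.24)² = 0.039168 kg m^2.
Parallel axis theorem: I = I_cm + Md², so Md² = 0.5723 − 0.039168 = 0.53313 kg m^2.
d = √(0.53313 / 1.7) = 0.56001 m.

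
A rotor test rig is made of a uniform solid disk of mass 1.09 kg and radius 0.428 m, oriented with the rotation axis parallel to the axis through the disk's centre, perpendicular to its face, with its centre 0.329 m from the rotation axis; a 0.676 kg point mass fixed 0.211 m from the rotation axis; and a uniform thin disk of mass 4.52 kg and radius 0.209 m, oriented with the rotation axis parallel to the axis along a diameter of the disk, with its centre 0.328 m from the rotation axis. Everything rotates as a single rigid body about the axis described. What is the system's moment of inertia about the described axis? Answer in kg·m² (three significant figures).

0.784

Solid disk: I_cm = (1/2)MR² = (1/2)(1.09)(0.428)² = 0.099835 kg·m²; centre at d = 0.329 m, so the parallel axis theorem gives I = 0.099835 + (1.09)(0.329)² = 0.21782 kg·m².
Point mass: I_cm = 0; centre at d = 0.211 m, so the parallel axis theorem gives I = 0 + (0.676)(0.211)² = 0.030096 kg·m².
Thin disk: I_cm = (1/4)MR² = (1/4)(4.52)(0.209)² = 0.04936 kg·m²; centre at d = 0.328 m, so the parallel axis theorem gives I = 0.04936 + (4.52)(0.328)² = 0.53564 kg·m².
Total I = 0.21782 + 0.030096 + 0.53564 = 0.78355 kg·m².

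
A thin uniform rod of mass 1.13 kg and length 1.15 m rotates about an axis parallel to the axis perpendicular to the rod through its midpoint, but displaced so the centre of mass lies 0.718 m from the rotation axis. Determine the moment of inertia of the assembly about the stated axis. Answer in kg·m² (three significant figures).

I_cm = (1/12)ML² = (1/12)(1.13)(1.15)² = 0.12454 kg·m²; centre at d = 0.718 m, so the parallel axis theorem gives I = 0.12454 + (1.13)(0.718)² = 0.70708 kg·m².

0.707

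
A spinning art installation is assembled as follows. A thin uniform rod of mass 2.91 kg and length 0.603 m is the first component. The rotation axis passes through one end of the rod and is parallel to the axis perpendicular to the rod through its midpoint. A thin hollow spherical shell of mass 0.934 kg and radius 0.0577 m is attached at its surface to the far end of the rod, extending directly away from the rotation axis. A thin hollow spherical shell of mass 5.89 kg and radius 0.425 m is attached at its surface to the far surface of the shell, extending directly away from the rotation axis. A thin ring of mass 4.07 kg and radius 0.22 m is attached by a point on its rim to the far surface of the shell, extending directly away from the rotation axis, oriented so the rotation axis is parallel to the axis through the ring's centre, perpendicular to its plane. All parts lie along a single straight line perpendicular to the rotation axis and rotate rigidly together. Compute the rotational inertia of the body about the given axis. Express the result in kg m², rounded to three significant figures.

Thin rod: I_cm = (1/12)ML² = (1/12)(2.91)(0.603)² = 0.088175 kg m²; centre at d = 0.3015 m, so I = I_cm + Md² gives I = 0.088175 + (2.91)(0.3015)² = 0.3527 kg m².
Spherical shell: I_cm = (2/3)MR² = (2/3)(0.934)(0.0577)² = 0.002073 kg m²; centre at d = 0.3015 + 0.3015 + 0.0577 = 0.6607 m, so I = I_cm + Md² gives I = 0.002073 + (0.934)(0.6607)² = 0.40979 kg m².
Spherical shell: I_cm = (2/3)MR² = (2/3)(5.89)(0.425)² = 0.70925 kg m²; centre at d = 0.3015 + 0.3015 + 0.0577 + 0.0577 + 0.425 = 1.1434 m, so I = I_cm + Md² gives I = 0.70925 + (5.89)(1.1434)² = 8.4096 kg m².
Thin ring: I_cm = MR² = (4.07)(0.22)² = 0.19699 kg m²; centre at d = 0.3015 + 0.3015 + 0.0577 + 0.0577 + 0.425 + 0.425 + 0.22 = 1.7884 m, so I = I_cm + Md² gives I = 0.19699 + (4.07)(1.7884)² = 13.214 kg m².
Total I = 0.3527 + 0.40979 + 8.4096 + 13.214 = 22.386 kg m².

22.4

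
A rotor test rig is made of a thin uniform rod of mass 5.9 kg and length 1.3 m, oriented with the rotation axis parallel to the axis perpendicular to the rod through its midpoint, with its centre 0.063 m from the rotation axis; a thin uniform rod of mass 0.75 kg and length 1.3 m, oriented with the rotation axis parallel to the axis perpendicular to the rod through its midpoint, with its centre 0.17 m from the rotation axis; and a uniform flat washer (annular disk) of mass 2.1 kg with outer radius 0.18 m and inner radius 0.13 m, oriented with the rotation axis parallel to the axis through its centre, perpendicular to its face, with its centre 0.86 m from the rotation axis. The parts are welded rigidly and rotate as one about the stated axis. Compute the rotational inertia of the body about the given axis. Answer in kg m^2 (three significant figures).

Thin rod: I_cm = (1/12)ML² = (1/12)(5.9)(1.3)² = 0.83092 kg m^2; centre at d = 0.063 m, so I = I_cm + Md² gives I = 0.83092 + (5.9)(0.063)² = 0.85433 kg m^2.
Thin rod: I_cm = (1/12)ML² = (1/12)(0.75)(1.3)² = 0.10563 kg m^2; centre at d = 0.17 m, so I = I_cm + Md² gives I = 0.10563 + (0.75)(0.17)² = 0.1273 kg m^2.
Annular disk: I_cm = (1/2)M(R²+r²) = (1/2)(2.1)[(0.18)² + (0.13)²] = 0.051765 kg m^2; centre at d = 0.86 m, so I = I_cm + Md² gives I = 0.051765 + (2.1)(0.86)² = 1.6049 kg m^2.
Total I = 0.85433 + 0.1273 + 1.6049 = 2.5866 kg m^2.

2.59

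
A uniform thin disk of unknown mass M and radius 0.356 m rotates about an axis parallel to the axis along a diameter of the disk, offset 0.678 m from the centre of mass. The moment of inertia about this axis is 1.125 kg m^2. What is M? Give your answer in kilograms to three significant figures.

2.29

I = I_cm + Md² = (1/4)MR² + Md² = M·[0.25·(0.356)² + (0.678)²] = M·0.49137.
So M = 1.125 / 0.49137 = 2.2895 kg.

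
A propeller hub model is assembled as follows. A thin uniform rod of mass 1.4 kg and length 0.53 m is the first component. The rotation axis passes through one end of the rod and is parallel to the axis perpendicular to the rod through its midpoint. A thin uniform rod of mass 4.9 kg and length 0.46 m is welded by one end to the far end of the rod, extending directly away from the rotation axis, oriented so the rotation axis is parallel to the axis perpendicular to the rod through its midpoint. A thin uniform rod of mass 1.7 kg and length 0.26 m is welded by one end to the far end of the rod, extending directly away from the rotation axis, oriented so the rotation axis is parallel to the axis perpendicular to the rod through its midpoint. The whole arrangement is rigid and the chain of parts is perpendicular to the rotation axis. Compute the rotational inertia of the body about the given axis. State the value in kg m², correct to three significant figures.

Thin rod: I_cm = (1/12)ML² = (1/12)(1.4)(0.53)² = 0.032772 kg m²; centre at d = 0.265 m, so the parallel axis theorem gives I = 0.032772 + (1.4)(0.265)² = 0.13109 kg m².
Thin rod: I_cm = (1/12)ML² = (1/12)(4.9)(0.46)² = 0.086403 kg m²; centre at d = 0.265 + 0.265 + 0.23 = 0.76 m, so the parallel axis theorem gives I = 0.086403 + (4.9)(0.76)² = 2.9166 kg m².
Thin rod: I_cm = (1/12)ML² = (1/12)(1.7)(0.26)² = 0.0095767 kg m²; centre at d = 0.265 + 0.265 + 0.23 + 0.23 + 0.13 = 1.12 m, so the parallel axis theorem gives I = 0.0095767 + (1.7)(1.12)² = 2.1421 kg m².
Total I = 0.13109 + 2.9166 + 2.1421 = 5.1898 kg m².

5.19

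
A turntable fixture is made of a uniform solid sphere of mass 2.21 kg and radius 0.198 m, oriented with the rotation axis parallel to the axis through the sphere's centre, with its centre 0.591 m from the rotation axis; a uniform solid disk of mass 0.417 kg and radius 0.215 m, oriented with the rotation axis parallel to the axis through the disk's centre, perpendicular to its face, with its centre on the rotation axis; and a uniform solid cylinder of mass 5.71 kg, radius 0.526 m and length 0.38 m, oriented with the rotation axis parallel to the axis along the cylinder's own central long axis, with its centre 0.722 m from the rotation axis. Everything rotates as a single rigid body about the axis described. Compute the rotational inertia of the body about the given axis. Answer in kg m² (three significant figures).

Solid sphere: I_cm = (2/5)MR² = (2/5)(2.21)(0.198)² = 0.034656 kg m²; centre at d = 0.591 m, so I = I_cm + Md² gives I = 0.034656 + (2.21)(0.591)² = 0.80657 kg m².
Solid disk: I_cm = (1/2)MR² = (1/2)(0.417)(0.215)² = 0.0096379 kg m²; axis through the centre, so I = 0.0096379 kg m².
Solid cylinder: I_cm = (1/2)MR² = (1/2)(5.71)(0.526)² = 0.78991 kg m²; centre at d = 0.722 m, so I = I_cm + Md² gives I = 0.78991 + (5.71)(0.722)² = 3.7664 kg m².
Total I = 0.80657 + 0.0096379 + 3.7664 = 4.5826 kg m².

4.58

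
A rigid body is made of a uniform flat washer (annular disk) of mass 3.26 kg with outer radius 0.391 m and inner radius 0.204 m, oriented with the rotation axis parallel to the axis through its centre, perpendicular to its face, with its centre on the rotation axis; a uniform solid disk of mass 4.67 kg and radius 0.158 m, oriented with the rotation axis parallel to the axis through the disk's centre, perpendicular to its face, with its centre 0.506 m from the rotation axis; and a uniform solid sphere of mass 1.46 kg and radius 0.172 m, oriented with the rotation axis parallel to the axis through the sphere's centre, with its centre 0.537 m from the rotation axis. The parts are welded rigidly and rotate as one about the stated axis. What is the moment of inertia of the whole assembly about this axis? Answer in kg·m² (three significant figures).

Annular disk: I_cm = (1/2)M(R²+r²) = (1/2)(3.26)[(0.391)² + (0.204)²] = 0.31703 kg·m²; axis through the centre, so I = 0.31703 kg·m².
Solid disk: I_cm = (1/2)MR² = (1/2)(4.67)(0.158)² = 0.058291 kg·m²; centre at d = 0.506 m, so the parallel axis theorem gives I = 0.058291 + (4.67)(0.506)² = 1.254 kg·m².
Solid sphere: I_cm = (2/5)MR² = (2/5)(1.46)(0.172)² = 0.017277 kg·m²; centre at d = 0.537 m, so the parallel axis theorem gives I = 0.017277 + (1.46)(0.537)² = 0.4383 kg·m².
Total I = 0.31703 + 1.254 + 0.4383 = 2.0093 kg·m².

2.01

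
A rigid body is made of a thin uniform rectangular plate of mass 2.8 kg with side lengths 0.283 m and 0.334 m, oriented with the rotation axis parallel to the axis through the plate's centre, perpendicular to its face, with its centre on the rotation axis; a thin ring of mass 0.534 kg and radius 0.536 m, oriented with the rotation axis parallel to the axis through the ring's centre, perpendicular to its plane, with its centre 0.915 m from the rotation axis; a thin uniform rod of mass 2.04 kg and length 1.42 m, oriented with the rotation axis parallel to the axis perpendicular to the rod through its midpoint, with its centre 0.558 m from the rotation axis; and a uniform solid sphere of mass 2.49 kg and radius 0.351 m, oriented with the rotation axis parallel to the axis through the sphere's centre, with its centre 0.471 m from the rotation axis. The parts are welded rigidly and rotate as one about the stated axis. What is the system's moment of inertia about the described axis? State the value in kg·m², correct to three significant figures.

Rectangular plate: I_cm = (1/12)M(a²+b²) = (1/12)(2.8)[(0.283)² + (0.334)²] = 0.044717 kg·m²; axis through the centre, so I = 0.044717 kg·m².
Thin ring: I_cm = MR² = (0.534)(0.536)² = 0.15342 kg·m²; centre at d = 0.915 m, so I = I_cm + Md² gives I = 0.15342 + (0.534)(0.915)² = 0.60049 kg·m².
Thin rod: I_cm = (1/12)ML² = (1/12)(2.04)(1.42)² = 0.34279 kg·m²; centre at d = 0.558 m, so I = I_cm + Md² gives I = 0.34279 + (2.04)(0.558)² = 0.97797 kg·m².
Solid sphere: I_cm = (2/5)MR² = (2/5)(2.49)(0.351)² = 0.12271 kg·m²; centre at d = 0.471 m, so I = I_cm + Md² gives I = 0.12271 + (2.49)(0.471)² = 0.67509 kg·m².
Total I = 0.044717 + 0.60049 + 0.97797 + 0.67509 = 2.2983 kg·m².

2.30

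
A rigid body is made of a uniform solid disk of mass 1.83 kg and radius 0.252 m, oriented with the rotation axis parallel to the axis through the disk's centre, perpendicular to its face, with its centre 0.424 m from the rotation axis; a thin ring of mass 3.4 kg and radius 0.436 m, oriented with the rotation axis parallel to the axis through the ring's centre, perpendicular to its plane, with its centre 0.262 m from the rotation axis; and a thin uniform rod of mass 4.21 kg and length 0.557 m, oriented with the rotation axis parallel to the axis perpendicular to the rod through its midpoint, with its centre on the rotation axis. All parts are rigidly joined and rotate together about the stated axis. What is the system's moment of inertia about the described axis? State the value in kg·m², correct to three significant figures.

Solid disk: I_cm = (1/2)MR² = (1/2)(1.83)(0.252)² = 0.058106 kg·m²; centre at d = 0.424 m, so I = I_cm + Md² gives I = 0.058106 + (1.83)(0.424)² = 0.3871 kg·m².
Thin ring: I_cm = MR² = (3.4)(0.436)² = 0.64633 kg·m²; centre at d = 0.262 m, so I = I_cm + Md² gives I = 0.64633 + (3.4)(0.262)² = 0.87972 kg·m².
Thin rod: I_cm = (1/12)ML² = (1/12)(4.21)(0.557)² = 0.10885 kg·m²; axis through the centre, so I = 0.10885 kg·m².
Total I = 0.3871 + 0.87972 + 0.10885 = 1.3757 kg·m².

1.38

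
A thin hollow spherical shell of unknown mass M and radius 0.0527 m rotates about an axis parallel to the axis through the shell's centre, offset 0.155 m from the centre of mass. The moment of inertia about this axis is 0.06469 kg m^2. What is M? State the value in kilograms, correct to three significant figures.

I = I_cm + Md² = (2/3)MR² + Md² = M·[0.666667·(0.0527)² + (0.155)²] = M·0.025877.
So M = 0.06469 / 0.025877 = 2.4999 kg.

2.50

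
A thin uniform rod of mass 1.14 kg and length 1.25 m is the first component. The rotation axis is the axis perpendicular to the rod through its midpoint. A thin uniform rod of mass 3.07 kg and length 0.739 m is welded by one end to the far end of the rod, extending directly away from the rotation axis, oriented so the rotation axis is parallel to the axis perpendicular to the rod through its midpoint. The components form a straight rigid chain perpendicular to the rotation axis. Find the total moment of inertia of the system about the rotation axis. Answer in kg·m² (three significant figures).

Thin rod: I_cm = (1/12)ML² = (1/12)(1.14)(1.25)² = 0.14844 kg·m²; axis through the centre, so I = 0.14844 kg·m².
Thin rod: I_cm = (1/12)ML² = (1/12)(3.07)(0.739)² = 0.13972 kg·m²; centre at d = 0.625 + 0.3695 = 0.9945 m, so the parallel axis theorem gives I = 0.13972 + (3.07)(0.9945)² = 3.176 kg·m².
Total I = 0.14844 + 3.176 = 3.3245 kg·m².

3.32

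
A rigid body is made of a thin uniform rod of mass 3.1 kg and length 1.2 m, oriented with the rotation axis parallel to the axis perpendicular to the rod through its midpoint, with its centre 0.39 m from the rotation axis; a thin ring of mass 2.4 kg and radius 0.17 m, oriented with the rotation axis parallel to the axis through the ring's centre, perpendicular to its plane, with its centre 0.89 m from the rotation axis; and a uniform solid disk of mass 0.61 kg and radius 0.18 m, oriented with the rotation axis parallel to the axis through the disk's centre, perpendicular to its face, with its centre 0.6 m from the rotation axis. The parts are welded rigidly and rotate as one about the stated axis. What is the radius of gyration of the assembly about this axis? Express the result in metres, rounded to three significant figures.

Thin rod: I_cm = (1/12)ML² = (1/12)(3.1)(1.2)² = 0.372 kg·m²; centre at d = 0.39 m, so the parallel axis theorem gives I = 0.372 + (3.1)(0.39)² = 0.84351 kg·m².
Thin ring: I_cm = MR² = (2.4)(0.17)² = 0.06936 kg·m²; centre at d = 0.89 m, so the parallel axis theorem gives I = 0.06936 + (2.4)(0.89)² = 1.9704 kg·m².
Solid disk: I_cm = (1/2)MR² = (1/2)(0.61)(0.18)² = 0.009882 kg·m²; centre at d = 0.6 m, so the parallel axis theorem gives I = 0.009882 + (0.61)(0.6)² = 0.22948 kg·m².
Total I = 3.0434 kg·m²; total mass M = 6.11 kg.
k = √(I/M) = √(3.0434/6.11) = 0.70576 m.

0.706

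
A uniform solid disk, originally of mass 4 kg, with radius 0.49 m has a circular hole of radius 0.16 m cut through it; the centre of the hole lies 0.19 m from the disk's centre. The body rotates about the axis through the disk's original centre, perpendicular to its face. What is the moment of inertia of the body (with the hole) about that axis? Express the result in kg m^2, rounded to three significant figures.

0.459

Unpierced body about its centre: I₀ = (1/2)MR² = (1/2)(4)(0.49)² = 0.4802 kg m^2.
The removed disk has mass m = M·(r/R)² = (4)(0.16/0.49)² = 0.42649 kg (same uniform areal density).
Its moment of inertia about the rotation axis (parallel-axis theorem): I_hole = (1/2)mr² + md² = (1/2)(0.42649)(0.16)² + (0.42649)(0.19)² = 0.020855 kg m^2.
Treating the hole as negative mass, I = I₀ − I_hole = 0.4802 − 0.020855 = 0.45934 kg m^2.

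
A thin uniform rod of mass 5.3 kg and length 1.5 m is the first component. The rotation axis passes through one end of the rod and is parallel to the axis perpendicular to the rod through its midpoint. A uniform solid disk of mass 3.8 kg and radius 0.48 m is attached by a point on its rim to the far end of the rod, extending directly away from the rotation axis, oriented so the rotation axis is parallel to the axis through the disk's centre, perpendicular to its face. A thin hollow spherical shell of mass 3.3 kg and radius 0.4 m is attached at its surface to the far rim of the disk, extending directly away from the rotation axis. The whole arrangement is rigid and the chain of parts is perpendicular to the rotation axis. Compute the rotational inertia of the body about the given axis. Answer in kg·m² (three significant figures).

Thin rod: I_cm = (1/12)ML² = (1/12)(5.3)(1.5)² = 0.99375 kg·m²; centre at d = 0.75 m, so I = I_cm + Md² gives I = 0.99375 + (5.3)(0.75)² = 3.975 kg·m².
Solid disk: I_cm = (1/2)MR² = (1/2)(3.8)(0.48)² = 0.43776 kg·m²; centre at d = 0.75 + 0.75 + 0.48 = 1.98 m, so I = I_cm + Md² gives I = 0.43776 + (3.8)(1.98)² = 15.335 kg·m².
Spherical shell: I_cm = (2/3)MR² = (2/3)(3.3)(0.4)² = 0.352 kg·m²; centre at d = 0.75 + 0.75 + 0.48 + 0.48 + 0.4 = 2.86 m, so I = I_cm + Md² gives I = 0.352 + (3.3)(2.86)² = 27.345 kg·m².
Total I = 3.975 + 15.335 + 27.345 = 46.655 kg·m².

46.7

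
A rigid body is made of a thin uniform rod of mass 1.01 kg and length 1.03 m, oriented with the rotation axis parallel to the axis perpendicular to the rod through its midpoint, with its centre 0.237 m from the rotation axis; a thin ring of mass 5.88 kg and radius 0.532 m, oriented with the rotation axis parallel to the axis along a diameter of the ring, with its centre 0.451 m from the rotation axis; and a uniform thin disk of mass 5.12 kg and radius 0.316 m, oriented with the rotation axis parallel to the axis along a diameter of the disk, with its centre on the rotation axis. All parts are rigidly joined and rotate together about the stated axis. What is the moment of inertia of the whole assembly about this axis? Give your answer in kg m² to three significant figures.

2.30

Thin rod: I_cm = (1/12)ML² = (1/12)(1.01)(1.03)² = 0.089292 kg m²; centre at d = 0.237 m, so the parallel axis theorem gives I = 0.089292 + (1.01)(0.237)² = 0.14602 kg m².
Thin ring: I_cm = (1/2)MR² = (1/2)(5.88)(0.532)² = 0.83209 kg m²; centre at d = 0.451 m, so the parallel axis theorem gives I = 0.83209 + (5.88)(0.451)² = 2.0281 kg m².
Thin disk: I_cm = (1/4)MR² = (1/4)(5.12)(0.316)² = 0.12782 kg m²; axis through the centre, so I = 0.12782 kg m².
Total I = 0.14602 + 2.0281 + 0.12782 = 2.3019 kg m².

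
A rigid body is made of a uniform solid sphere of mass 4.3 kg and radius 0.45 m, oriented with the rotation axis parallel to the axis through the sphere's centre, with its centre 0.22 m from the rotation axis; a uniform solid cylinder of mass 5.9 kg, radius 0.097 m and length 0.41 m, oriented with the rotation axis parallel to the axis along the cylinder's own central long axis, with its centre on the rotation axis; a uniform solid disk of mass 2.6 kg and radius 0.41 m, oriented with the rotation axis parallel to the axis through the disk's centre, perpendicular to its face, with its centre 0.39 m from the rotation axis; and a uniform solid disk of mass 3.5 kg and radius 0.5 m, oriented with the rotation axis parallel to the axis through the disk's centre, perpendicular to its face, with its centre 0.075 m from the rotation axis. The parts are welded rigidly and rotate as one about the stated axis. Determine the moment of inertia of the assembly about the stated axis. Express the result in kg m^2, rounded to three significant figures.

Solid sphere: I_cm = (2/5)MR² = (2/5)(4.3)(0.45)² = 0.3483 kg m^2; centre at d = 0.22 m, so the parallel axis theorem gives I = 0.3483 + (4.3)(0.22)² = 0.55642 kg m^2.
Solid cylinder: I_cm = (1/2)MR² = (1/2)(5.9)(0.097)² = 0.027757 kg m^2; axis through the centre, so I = 0.027757 kg m^2.
Solid disk: I_cm = (1/2)MR² = (1/2)(2.6)(0.41)² = 0.21853 kg m^2; centre at d = 0.39 m, so the parallel axis theorem gives I = 0.21853 + (2.6)(0.39)² = 0.61399 kg m^2.
Solid disk: I_cm = (1/2)MR² = (1/2)(3.5)(0.5)² = 0.4375 kg m^2; centre at d = 0.075 m, so the parallel axis theorem gives I = 0.4375 + (3.5)(0.075)² = 0.45719 kg m^2.
Total I = 0.55642 + 0.027757 + 0.61399 + 0.45719 = 1.6554 kg m^2.

1.66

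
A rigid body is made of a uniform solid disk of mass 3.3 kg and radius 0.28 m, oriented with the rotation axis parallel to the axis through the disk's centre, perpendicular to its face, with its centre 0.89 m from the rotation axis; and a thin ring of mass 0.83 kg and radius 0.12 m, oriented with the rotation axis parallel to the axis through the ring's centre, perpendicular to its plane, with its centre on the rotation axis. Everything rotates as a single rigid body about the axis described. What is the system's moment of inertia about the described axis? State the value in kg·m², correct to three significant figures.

Solid disk: I_cm = (1/2)MR² = (1/2)(3.3)(0.28)² = 0.12936 kg·m²; centre at d = 0.89 m, so I = I_cm + Md² gives I = 0.12936 + (3.3)(0.89)² = 2.7433 kg·m².
Thin ring: I_cm = MR² = (0.83)(0.12)² = 0.011952 kg·m²; axis through the centre, so I = 0.011952 kg·m².
Total I = 2.7433 + 0.011952 = 2.7552 kg·m².

2.76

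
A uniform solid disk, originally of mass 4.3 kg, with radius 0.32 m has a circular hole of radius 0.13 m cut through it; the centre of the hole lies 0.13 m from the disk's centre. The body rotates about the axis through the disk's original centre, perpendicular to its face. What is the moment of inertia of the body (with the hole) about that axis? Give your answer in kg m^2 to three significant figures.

Unpierced body about its centre: I₀ = (1/2)MR² = (1/2)(4.3)(0.32)² = 0.22016 kg m^2.
The removed disk has mass m = M·(r/R)² = (4.3)(0.13/0.32)² = 0.70967 kg (same uniform areal density).
Its moment of inertia about the rotation axis (parallel-axis theorem): I_hole = (1/2)mr² + md² = (1/2)(0.70967)(0.13)² + (0.70967)(0.13)² = 0.01799 kg m^2.
Treating the hole as negative mass, I = I₀ − I_hole = 0.22016 − 0.01799 = 0.20217 kg m^2.

0.202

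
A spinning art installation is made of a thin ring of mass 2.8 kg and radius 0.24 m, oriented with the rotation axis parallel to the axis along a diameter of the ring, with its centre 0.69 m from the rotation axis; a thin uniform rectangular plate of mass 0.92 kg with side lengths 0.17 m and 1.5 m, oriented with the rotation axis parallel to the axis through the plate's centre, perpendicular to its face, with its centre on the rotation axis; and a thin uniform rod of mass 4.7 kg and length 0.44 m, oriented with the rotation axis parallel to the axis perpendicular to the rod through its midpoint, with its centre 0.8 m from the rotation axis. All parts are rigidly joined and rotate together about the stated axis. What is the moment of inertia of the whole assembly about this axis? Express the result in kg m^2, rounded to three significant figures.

4.67

Thin ring: I_cm = (1/2)MR² = (1/2)(2.8)(0.24)² = 0.08064 kg m^2; centre at d = 0.69 m, so I = I_cm + Md² gives I = 0.08064 + (2.8)(0.69)² = 1.4137 kg m^2.
Rectangular plate: I_cm = (1/12)M(a²+b²) = (1/12)(0.92)[(0.17)² + (1.5)²] = 0.17472 kg m^2; axis through the centre, so I = 0.17472 kg m^2.
Thin rod: I_cm = (1/12)ML² = (1/12)(4.7)(0.44)² = 0.075827 kg m^2; centre at d = 0.8 m, so I = I_cm + Md² gives I = 0.075827 + (4.7)(0.8)² = 3.0838 kg m^2.
Total I = 1.4137 + 0.17472 + 3.0838 = 4.6723 kg m^2.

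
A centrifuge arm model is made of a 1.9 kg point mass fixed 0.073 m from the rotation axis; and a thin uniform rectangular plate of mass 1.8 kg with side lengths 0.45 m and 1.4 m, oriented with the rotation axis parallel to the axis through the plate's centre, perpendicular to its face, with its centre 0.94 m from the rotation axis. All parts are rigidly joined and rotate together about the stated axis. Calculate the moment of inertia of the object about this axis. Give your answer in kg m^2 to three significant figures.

Point mass: I_cm = 0; centre at d = 0.073 m, so the parallel axis theorem gives I = 0 + (1.9)(0.073)² = 0.010125 kg m^2.
Rectangular plate: I_cm = (1/12)M(a²+b²) = (1/12)(1.8)[(0.45)² + (1.4)²] = 0.32437 kg m^2; centre at d = 0.94 m, so the parallel axis theorem gives I = 0.32437 + (1.8)(0.94)² = 1.9149 kg m^2.
Total I = 0.010125 + 1.9149 = 1.925 kg m^2.

1.92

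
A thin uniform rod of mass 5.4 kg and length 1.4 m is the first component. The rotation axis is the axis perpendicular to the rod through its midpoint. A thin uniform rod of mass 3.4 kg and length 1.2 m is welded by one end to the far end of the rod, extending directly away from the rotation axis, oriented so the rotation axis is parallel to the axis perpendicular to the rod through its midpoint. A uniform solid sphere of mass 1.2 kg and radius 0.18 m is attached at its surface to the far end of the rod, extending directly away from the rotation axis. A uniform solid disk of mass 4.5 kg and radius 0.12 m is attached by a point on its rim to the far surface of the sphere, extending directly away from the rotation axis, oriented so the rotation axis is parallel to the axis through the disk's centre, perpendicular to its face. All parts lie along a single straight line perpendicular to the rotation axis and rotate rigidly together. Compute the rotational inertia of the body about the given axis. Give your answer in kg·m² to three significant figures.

37.8

Thin rod: I_cm = (1/12)ML² = (1/12)(5.4)(1.4)² = 0.882 kg·m²; axis through the centre, so I = 0.882 kg·m².
Thin rod: I_cm = (1/12)ML² = (1/12)(3.4)(1.2)² = 0.408 kg·m²; centre at d = 0.7 + 0.6 = 1.3 m, so I = I_cm + Md² gives I = 0.408 + (3.4)(1.3)² = 6.154 kg·m².
Solid sphere: I_cm = (2/5)MR² = (2/5)(1.2)(0.18)² = 0.015552 kg·m²; centre at d = 0.7 + 0.6 + 0.6 + 0.18 = 2.08 m, so I = I_cm + Md² gives I = 0.015552 + (1.2)(2.08)² = 5.2072 kg·m².
Solid disk: I_cm = (1/2)MR² = (1/2)(4.5)(0.12)² = 0.0324 kg·m²; centre at d = 0.7 + 0.6 + 0.6 + 0.18 + 0.18 + 0.12 = 2.38 m, so I = I_cm + Md² gives I = 0.0324 + (4.5)(2.38)² = 25.522 kg·m².
Total I = 0.882 + 6.154 + 5.2072 + 25.522 = 37.765 kg·m².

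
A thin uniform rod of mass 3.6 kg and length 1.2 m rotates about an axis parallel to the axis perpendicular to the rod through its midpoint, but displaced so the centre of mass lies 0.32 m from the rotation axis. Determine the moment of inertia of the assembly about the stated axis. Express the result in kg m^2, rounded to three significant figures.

0.801

I_cm = (1/12)ML² = (1/12)(3.6)(1.2)² = 0.432 kg m^2; centre at d = 0.32 m, so the parallel axis theorem gives I = 0.432 + (3.6)(0.32)² = 0.80064 kg m^2.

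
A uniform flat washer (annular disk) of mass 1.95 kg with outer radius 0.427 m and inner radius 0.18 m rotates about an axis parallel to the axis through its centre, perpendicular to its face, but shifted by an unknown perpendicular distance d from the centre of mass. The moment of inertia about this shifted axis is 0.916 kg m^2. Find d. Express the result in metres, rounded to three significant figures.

About the centre-of-mass axis, I_cm = (1/2)M(R²+r²) = (1/2)(1.95)[(0.427)² + (0.18)²] = 0.20936 kg m^2.
Parallel axis theorem: I = I_cm + Md², so Md² = 0.916 − 0.20936 = 0.70664 kg m^2.
d = √(0.70664 / 1.95) = 0.60198 m.

0.602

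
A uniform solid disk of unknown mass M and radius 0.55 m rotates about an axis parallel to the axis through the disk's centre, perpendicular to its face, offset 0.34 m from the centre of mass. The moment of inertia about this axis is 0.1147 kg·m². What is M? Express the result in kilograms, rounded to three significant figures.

I = I_cm + Md² = (1/2)MR² + Md² = M·[0.5·(0.55)² + (0.34)²] = M·0.26685.
So M = 0.1147 / 0.26685 = 0.42983 kg.

0.430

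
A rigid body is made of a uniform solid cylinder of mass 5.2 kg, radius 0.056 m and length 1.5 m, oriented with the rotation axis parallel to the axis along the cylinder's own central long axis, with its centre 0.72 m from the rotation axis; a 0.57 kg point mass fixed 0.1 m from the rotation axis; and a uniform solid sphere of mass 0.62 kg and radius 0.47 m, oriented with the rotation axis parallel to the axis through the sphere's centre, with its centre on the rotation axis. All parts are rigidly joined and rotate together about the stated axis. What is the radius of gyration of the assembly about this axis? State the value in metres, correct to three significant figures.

Solid cylinder: I_cm = (1/2)MR² = (1/2)(5.2)(0.056)² = 0.0081536 kg·m²; centre at d = 0.72 m, so I = I_cm + Md² gives I = 0.0081536 + (5.2)(0.72)² = 2.7038 kg·m².
Point mass: I_cm = 0; centre at d = 0.1 m, so I = I_cm + Md² gives I = 0 + (0.57)(0.1)² = 0.0057 kg·m².
Solid sphere: I_cm = (2/5)MR² = (2/5)(0.62)(0.47)² = 0.054783 kg·m²; axis through the centre, so I = 0.054783 kg·m².
Total I = 2.7643 kg·m²; total mass M = 6.39 kg.
k = √(I/M) = √(2.7643/6.39) = 0.65772 m.

0.658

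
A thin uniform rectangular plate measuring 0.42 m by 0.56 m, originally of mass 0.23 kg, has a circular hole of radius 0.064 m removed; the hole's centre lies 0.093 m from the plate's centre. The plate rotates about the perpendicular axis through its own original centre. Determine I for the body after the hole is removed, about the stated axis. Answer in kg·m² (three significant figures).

0.00926

Unpierced body about its centre: I₀ = (1/12)M(a²+b²) = (1/12)(0.23)[(0.42)² + (0.56)²] = 0.0093917 kg·m².
The removed disk has mass m = M·πr²/(ab) = (0.23)·π(0.064)²/(0.42·0.56) = 0.012583 kg (same uniform areal density).
Its moment of inertia about the rotation axis (parallel-axis theorem): I_hole = (1/2)mr² + md² = (1/2)(0.012583)(0.064)² + (0.012583)(0.093)² = 0.00013461 kg·m².
Treating the hole as negative mass, I = I₀ − I_hole = 0.0093917 − 0.00013461 = 0.0092571 kg·m².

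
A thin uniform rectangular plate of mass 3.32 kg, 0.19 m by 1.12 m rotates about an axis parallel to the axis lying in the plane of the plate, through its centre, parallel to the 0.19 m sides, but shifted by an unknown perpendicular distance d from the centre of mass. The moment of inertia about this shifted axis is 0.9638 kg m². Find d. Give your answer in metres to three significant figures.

0.431

About the centre-of-mass axis, I_cm = (1/12)Mb² = (1/12)(3.32)(1.12)² = 0.34705 kg m².
Parallel axis theorem: I = I_cm + Md², so Md² = 0.9638 − 0.34705 = 0.61675 kg m².
d = √(0.61675 / 3.32) = 0.43101 m.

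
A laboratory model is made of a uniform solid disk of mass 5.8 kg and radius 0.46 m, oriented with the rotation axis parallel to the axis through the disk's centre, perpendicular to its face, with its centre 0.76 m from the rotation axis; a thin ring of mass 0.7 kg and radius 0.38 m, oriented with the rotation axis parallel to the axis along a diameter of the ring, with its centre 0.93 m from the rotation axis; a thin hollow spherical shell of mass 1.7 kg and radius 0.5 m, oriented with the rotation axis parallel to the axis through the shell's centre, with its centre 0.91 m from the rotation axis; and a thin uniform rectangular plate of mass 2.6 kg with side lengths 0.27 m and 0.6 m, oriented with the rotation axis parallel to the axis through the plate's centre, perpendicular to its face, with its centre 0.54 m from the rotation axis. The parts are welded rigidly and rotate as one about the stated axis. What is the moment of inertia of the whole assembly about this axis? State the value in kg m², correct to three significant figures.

Solid disk: I_cm = (1/2)MR² = (1/2)(5.8)(0.46)² = 0.61364 kg m²; centre at d = 0.76 m, so the parallel axis theorem gives I = 0.61364 + (5.8)(0.76)² = 3.9637 kg m².
Thin ring: I_cm = (1/2)MR² = (1/2)(0.7)(0.38)² = 0.05054 kg m²; centre at d = 0.93 m, so the parallel axis theorem gives I = 0.05054 + (0.7)(0.93)² = 0.65597 kg m².
Spherical shell: I_cm = (2/3)MR² = (2/3)(1.7)(0.5)² = 0.28333 kg m²; centre at d = 0.91 m, so the parallel axis theorem gives I = 0.28333 + (1.7)(0.91)² = 1.6911 kg m².
Rectangular plate: I_cm = (1/12)M(a²+b²) = (1/12)(2.6)[(0.27)² + (0.6)²] = 0.093795 kg m²; centre at d = 0.54 m, so the parallel axis theorem gives I = 0.093795 + (2.6)(0.54)² = 0.85196 kg m².
Total I = 3.9637 + 0.65597 + 1.6911 + 0.85196 = 7.1627 kg m².

7.16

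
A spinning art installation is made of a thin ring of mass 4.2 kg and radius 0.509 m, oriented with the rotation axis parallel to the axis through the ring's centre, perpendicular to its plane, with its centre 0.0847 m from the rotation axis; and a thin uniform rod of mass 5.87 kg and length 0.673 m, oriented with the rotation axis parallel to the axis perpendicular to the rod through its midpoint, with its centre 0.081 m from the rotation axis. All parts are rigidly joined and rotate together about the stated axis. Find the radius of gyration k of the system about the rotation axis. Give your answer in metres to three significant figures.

Thin ring: I_cm = MR² = (4.2)(0.509)² = 1.0881 kg m^2; centre at d = 0.0847 m, so the parallel axis theorem gives I = 1.0881 + (4.2)(0.0847)² = 1.1183 kg m^2.
Thin rod: I_cm = (1/12)ML² = (1/12)(5.87)(0.673)² = 0.22156 kg m^2; centre at d = 0.081 m, so the parallel axis theorem gives I = 0.22156 + (5.87)(0.081)² = 0.26007 kg m^2.
Total I = 1.3783 kg m^2; total mass M = 10.07 kg.
k = √(I/M) = √(1.3783/10.07) = 0.36997 m.

0.370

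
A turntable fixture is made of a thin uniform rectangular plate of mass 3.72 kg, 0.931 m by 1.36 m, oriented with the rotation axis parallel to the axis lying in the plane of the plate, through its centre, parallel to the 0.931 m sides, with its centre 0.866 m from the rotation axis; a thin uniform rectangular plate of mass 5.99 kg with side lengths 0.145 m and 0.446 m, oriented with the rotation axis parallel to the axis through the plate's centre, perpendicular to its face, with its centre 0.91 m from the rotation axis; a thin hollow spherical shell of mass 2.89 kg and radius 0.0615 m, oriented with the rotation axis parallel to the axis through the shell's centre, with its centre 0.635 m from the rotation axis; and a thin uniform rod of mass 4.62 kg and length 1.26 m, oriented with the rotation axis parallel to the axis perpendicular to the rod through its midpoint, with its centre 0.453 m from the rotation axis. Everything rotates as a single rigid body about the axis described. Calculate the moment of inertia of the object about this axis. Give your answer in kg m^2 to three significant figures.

11.2

Rectangular plate: I_cm = (1/12)Mb² = (1/12)(3.72)(1.36)² = 0.57338 kg m^2; centre at d = 0.866 m, so I = I_cm + Md² gives I = 0.57338 + (3.72)(0.866)² = 3.3632 kg m^2.
Rectangular plate: I_cm = (1/12)M(a²+b²) = (1/12)(5.99)[(0.145)² + (0.446)²] = 0.10979 kg m^2; centre at d = 0.91 m, so I = I_cm + Md² gives I = 0.10979 + (5.99)(0.91)² = 5.0701 kg m^2.
Spherical shell: I_cm = (2/3)MR² = (2/3)(2.89)(0.0615)² = 0.0072871 kg m^2; centre at d = 0.635 m, so I = I_cm + Md² gives I = 0.0072871 + (2.89)(0.635)² = 1.1726 kg m^2.
Thin rod: I_cm = (1/12)ML² = (1/12)(4.62)(1.26)² = 0.61123 kg m^2; centre at d = 0.453 m, so I = I_cm + Md² gives I = 0.61123 + (4.62)(0.453)² = 1.5593 kg m^2.
Total I = 3.3632 + 5.0701 + 1.1726 + 1.5593 = 11.165 kg m^2.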